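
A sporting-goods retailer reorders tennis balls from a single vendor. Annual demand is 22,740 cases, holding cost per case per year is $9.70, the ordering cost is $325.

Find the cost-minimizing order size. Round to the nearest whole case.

Optimal lot size Q* = (2 × 22,740 × $325 / $9.7)^½ ≈ 1,234.43

1,234 cases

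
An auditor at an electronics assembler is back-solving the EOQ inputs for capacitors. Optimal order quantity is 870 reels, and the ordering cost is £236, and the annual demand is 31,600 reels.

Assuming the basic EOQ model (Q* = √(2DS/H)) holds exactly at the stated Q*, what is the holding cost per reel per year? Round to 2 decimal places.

Since Q* = (2DS/H)^½, squaring gives Q*²·H = 2DS.
H = 2DS / Q² = 2 × 31,600 × 236 / 870² = 19.7056

£19.71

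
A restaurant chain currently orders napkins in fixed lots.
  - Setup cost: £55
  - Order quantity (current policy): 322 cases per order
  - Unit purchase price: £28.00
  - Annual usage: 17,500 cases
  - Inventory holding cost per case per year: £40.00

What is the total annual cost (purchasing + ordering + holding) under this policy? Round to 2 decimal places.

Annual ordering cost = (D/Q)·S = (17,500/322) × 55 = £2,989.13
Annual holding cost  = (Q/2)·H = (322/2) × 40 = £6,440.00
Purchase cost = D·C = 17,500 × 28 = £490,000.00
Total = £2,989.13 + £6,440.00 + £490,000.00 = £499,429.13

£499,429.13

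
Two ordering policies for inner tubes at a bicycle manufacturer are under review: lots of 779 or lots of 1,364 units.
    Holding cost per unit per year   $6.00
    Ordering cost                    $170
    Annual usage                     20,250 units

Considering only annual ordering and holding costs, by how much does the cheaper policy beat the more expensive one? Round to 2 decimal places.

$140.30

Annual cost at Q: ordering D·S/Q plus holding Q·H/2.
TC(779) = (20,250/779)×170 + (779/2)×6 = $6,756.13
TC(1,364) = (20,250/1,364)×170 + (1,364/2)×6 = $6,615.83
Lots of 1,364 are cheaper by $140.30.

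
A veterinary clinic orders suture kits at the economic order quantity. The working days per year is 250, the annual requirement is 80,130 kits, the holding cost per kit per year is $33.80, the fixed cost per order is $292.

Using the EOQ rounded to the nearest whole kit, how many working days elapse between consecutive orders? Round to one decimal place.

EOQ = √(2DS/H) = √(2 × 80,130 × 292 / 33.8)
    = √(1,384,494.67) ≈ 1,176.65 → Q = 1,177 kits
Days between orders = 250 / (D/Q) = 250 / 68.080 ≈ 3.672

3.7 days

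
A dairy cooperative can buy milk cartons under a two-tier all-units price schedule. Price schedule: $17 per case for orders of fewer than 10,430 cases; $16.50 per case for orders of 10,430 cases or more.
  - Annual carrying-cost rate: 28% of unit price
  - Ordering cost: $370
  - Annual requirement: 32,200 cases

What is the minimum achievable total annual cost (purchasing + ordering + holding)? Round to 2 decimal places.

H₁ = 28%×$17 = $4.7600;  H₂ = 28%×$16.50 = $4.6200
EOQ₁ = √(2×32,200×370/4.7600) = 2,237.38  (< 10,430, feasible at tier 1)
EOQ₂ = √(2×32,200×370/4.6200) = 2,271.03  (< 10,430 → use Q = 10,430 at tier-2 price)
TC(tier 1 (EOQ₁), Q≈2,237.4) = $558,049.94
TC(tier 2, Q≈10,430.0) = $556,535.58
Minimum at tier 2: $556,535.58

$556,535.58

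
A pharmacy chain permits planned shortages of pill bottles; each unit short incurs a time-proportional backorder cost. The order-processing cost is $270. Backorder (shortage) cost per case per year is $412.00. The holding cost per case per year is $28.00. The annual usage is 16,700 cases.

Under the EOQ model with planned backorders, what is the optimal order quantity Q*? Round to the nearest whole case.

586 cases

Q* = √(2DS/H) · √((H + b)/b)
   = √(2 × 16,700 × 270 / 28) · √((28 + 412) / 412)
   = 567.513 × 1.0334 ≈ 586.48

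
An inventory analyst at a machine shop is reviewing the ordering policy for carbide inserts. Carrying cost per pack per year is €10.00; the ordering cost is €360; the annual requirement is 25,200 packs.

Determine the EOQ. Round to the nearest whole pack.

1,347 packs

Optimal lot size Q* = (2 × 25,200 × €360 / €10)^½ ≈ 1,347.00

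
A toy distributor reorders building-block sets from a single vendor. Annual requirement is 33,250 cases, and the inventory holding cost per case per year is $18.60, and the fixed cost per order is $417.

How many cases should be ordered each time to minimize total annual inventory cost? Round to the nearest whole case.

1,221 cases

Q* = √(2·D·S / H) = √(2·33,250·417 / 18.6) = √1,490,887.1 ≈ 1,221.02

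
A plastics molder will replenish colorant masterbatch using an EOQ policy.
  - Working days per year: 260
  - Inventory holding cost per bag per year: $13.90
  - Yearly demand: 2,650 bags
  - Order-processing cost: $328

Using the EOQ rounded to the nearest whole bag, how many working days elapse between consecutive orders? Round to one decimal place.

34.7 days

EOQ = √(2DS/H) = √(2 × 2,650 × 328 / 13.9)
    = √(125,064.75) ≈ 353.64 → Q = 354 bags
Cycle time = (working days × Q)/D = (260 × 354) / 2,650 = 34.732 days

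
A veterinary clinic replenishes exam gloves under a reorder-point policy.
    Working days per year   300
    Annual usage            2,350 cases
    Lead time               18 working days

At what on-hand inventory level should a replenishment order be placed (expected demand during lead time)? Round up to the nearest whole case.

Daily demand d = 2,350 / 300 = 7.833 cases/day
Demand during lead time = 7.833 × 18 = 141.00
Reorder point = 141.00 → round up

141 cases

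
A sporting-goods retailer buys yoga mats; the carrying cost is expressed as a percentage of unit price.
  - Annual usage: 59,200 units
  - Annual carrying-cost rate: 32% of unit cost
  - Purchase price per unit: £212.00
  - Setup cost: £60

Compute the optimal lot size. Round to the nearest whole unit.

324 units

Carrying cost H = £212 × 32% = £67.8400/unit/yr
Q* = √(2·D·S / H) = √(2·59,200·60 / 67.84) = √104,717.0 ≈ 323.60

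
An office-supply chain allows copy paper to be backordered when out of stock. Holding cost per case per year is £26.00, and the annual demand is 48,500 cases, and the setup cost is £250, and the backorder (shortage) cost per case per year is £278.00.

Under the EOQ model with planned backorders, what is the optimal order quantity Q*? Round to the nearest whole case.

Basic EOQ = √(2·48,500·250/26) = 965.760
Backorder adjustment √((H+b)/b) = √((26+278)/278) = 1.0457
Q* = 965.760 × 1.0457 ≈ 1,009.91

1,010 cases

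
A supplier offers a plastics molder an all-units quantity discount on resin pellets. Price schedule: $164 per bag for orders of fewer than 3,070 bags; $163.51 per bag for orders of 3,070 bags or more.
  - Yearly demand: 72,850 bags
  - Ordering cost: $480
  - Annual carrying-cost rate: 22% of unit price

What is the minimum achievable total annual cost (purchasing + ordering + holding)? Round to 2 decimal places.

$11,978,311.06

H₁ = 22%×$164 = $36.0800;  H₂ = 22%×$163.51 = $35.9722
EOQ₁ = √(2×72,850×480/36.0800) = 1,392.25  (< 3,070, feasible at tier 1)
EOQ₂ = √(2×72,850×480/35.9722) = 1,394.33  (< 3,070 → use Q = 3,070 at tier-2 price)
TC(tier 1 (EOQ₁), Q≈1,392.2) = $11,997,632.37
TC(tier 2, Q≈3,070.0) = $11,978,311.06
Minimum at tier 2: $11,978,311.06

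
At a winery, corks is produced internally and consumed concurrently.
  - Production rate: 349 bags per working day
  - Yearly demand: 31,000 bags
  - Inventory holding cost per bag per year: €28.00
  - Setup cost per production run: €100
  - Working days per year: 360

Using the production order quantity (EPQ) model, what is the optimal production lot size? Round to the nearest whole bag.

542 bags

Daily demand d = 31,000/360 = 86.111; p = 349; 1 − d/p = 0.75326
EPQ = √(2DS / (H(1 − d/p)))
    = √(2 × 31,000 × 100 / (28 × 0.75326)) ≈ 542.18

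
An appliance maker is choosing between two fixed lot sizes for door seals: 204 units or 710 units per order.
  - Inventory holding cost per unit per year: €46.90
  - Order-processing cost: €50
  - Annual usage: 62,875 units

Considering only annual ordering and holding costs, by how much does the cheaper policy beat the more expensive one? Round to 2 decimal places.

TC(Q) = (D/Q)S + (Q/2)H
TC(204) = (62,875/204)×50 + (204/2)×46.9 = €20,194.34
TC(710) = (62,875/710)×50 + (710/2)×46.9 = €21,077.32
Cheaper: Q = 204.  Difference = €882.98

€882.98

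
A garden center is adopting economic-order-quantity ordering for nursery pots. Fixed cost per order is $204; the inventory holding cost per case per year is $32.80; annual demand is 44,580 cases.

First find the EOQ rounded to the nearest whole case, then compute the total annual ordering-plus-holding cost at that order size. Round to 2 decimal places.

EOQ = √(2DS/H) = √(2 × 44,580 × 204 / 32.8)
    = √(554,531.71) ≈ 744.67 → Q = 745 cases
Orders/yr = 44,580/745 = 59.839; ordering cost = 59.839 × $204 = $12,207.14
Average inventory = 745/2 = 372.5; holding cost = 372.5 × $32.8 = $12,218.00
Total = $12,207.14 + $12,218.00 = $24,425.14

$24,425.14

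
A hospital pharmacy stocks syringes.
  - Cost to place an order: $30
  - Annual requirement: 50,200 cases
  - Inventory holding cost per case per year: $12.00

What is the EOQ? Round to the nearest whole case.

501 cases

Optimal lot size Q* = (2 × 50,200 × $30 / $12)^½ ≈ 501.00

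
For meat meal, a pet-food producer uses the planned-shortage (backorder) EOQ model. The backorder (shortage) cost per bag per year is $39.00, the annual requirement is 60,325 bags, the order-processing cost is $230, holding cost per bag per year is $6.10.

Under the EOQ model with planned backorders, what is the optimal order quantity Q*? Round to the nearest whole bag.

Q* = √(2DS/H) · √((H + b)/b)
   = √(2 × 60,325 × 230 / 6.1) · √((6.1 + 39) / 39)
   = 2,132.862 × 1.0754 ≈ 2,293.61

2,294 bags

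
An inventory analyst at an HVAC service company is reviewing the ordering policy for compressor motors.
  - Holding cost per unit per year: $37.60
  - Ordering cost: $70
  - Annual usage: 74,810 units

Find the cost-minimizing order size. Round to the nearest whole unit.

528 units

2DS/H = 2·74,810·70/37.6 = 278,547.87
EOQ = √278,547.87 ≈ 527.78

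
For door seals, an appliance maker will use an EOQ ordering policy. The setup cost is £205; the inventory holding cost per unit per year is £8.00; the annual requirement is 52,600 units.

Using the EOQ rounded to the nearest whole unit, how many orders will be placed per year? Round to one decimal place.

2DS/H = 2·52,600·205/8 = 2,695,750.00
EOQ = √2,695,750.00 ≈ 1,641.87 → Q = 1,642
Orders per year = D/Q = 52,600 / 1,642 = 32.034

32.0 orders per year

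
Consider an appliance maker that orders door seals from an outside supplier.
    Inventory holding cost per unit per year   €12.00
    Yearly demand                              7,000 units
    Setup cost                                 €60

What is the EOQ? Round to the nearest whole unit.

Optimal lot size Q* = (2 × 7,000 × €60 / €12)^½ ≈ 264.58

265 units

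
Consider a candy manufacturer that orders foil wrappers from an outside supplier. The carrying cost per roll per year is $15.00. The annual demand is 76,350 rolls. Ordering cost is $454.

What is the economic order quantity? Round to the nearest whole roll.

2,150 rolls

2DS/H = 2·76,350·454/15 = 4,621,720.00
EOQ = √4,621,720.00 ≈ 2,149.82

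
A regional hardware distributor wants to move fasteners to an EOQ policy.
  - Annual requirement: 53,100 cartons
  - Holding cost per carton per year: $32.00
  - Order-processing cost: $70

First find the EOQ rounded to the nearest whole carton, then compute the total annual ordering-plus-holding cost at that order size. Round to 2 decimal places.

$15,423.62

Optimal lot size Q* = (2 × 53,100 × $70 / $32)^½ ≈ 481.99 → Q = 482 cartons
Orders/yr = 53,100/482 = 110.166; ordering cost = 110.166 × $70 = $7,711.62
Average inventory = 482/2 = 241; holding cost = 241 × $32 = $7,712.00
Total = $7,711.62 + $7,712.00 = $15,423.62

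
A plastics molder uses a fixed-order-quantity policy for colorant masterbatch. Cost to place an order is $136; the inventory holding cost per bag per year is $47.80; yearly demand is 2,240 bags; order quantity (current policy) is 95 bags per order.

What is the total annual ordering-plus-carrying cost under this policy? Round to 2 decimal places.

$5,477.24

Annual ordering cost = (D/Q)·S = (2,240/95) × 136 = $3,206.74
Annual holding cost  = (Q/2)·H = (95/2) × 47.8 = $2,270.50
Total = $3,206.74 + $2,270.50 = $5,477.24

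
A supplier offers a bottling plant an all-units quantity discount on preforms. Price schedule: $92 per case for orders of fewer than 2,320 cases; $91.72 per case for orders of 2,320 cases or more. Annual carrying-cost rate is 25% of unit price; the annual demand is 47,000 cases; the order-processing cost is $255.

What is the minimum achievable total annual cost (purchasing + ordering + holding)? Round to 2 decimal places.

H₁ = 25%×$92 = $23.0000;  H₂ = 25%×$91.72 = $22.9300
EOQ₁ = √(2×47,000×255/23.0000) = 1,020.87  (< 2,320, feasible at tier 1)
EOQ₂ = √(2×47,000×255/22.9300) = 1,022.43  (< 2,320 → use Q = 2,320 at tier-2 price)
TC(tier 1 (EOQ₁), Q≈1,020.9) = $4,347,479.99
TC(tier 2, Q≈2,320.0) = $4,342,604.75
Minimum at tier 2: $4,342,604.75

$4,342,604.75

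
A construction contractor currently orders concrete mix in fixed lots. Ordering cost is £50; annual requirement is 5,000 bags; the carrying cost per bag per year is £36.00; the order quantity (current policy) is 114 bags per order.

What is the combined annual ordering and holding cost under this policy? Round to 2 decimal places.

Annual ordering cost = (D/Q)·S = (5,000/114) × 50 = £2,192.98
Annual holding cost  = (Q/2)·H = (114/2) × 36 = £2,052.00
Total = £2,192.98 + £2,052.00 = £4,244.98

£4,244.98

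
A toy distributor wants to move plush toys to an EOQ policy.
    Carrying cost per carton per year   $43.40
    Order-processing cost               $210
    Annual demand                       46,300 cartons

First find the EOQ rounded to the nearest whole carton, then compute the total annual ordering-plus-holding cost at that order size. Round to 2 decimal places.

Q* = √(2·D·S / H) = √(2·46,300·210 / 43.4) = √448,064.5 ≈ 669.38 → Q = 669 cartons
Annual ordering cost = (D/Q)·S = (46,300/669) × 210 = $14,533.63
Annual holding cost  = (Q/2)·H = (669/2) × 43.4 = $14,517.30
Total = $14,533.63 + $14,517.30 = $29,050.93

$29,050.93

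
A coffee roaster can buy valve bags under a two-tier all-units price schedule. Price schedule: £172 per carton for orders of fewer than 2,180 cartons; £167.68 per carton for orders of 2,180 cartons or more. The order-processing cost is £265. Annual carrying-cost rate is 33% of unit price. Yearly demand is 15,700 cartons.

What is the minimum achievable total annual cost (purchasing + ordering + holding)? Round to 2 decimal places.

£2,694,798.98

H₁ = 33%×£172 = £56.7600;  H₂ = 33%×£167.68 = £55.3344
EOQ₁ = √(2×15,700×265/56.7600) = 382.88  (< 2,180, feasible at tier 1)
EOQ₂ = √(2×15,700×265/55.3344) = 387.78  (< 2,180 → use Q = 2,180 at tier-2 price)
TC(tier 1 (EOQ₁), Q≈382.9) = £2,722,132.46
TC(tier 2, Q≈2,180.0) = £2,694,798.98
Minimum at tier 2: £2,694,798.98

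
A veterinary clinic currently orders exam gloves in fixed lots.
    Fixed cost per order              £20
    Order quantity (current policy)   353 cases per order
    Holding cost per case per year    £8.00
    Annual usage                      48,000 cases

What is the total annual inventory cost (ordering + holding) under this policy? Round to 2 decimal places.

Ordering: D/Q × S = 48,000/353 × £20 = £2,719.55
Holding:  Q/2 × H = 353/2 × £8 = £1,412.00
Total = £2,719.55 + £1,412.00 = £4,131.55

£4,131.55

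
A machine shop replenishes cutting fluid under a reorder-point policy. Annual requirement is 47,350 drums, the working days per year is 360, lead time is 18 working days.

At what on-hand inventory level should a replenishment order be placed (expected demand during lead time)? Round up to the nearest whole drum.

Daily demand d = 47,350 / 360 = 131.528 drums/day
Demand during lead time = 131.528 × 18 = 2,367.50
Reorder point = 2,367.50 → round up

2,368 drums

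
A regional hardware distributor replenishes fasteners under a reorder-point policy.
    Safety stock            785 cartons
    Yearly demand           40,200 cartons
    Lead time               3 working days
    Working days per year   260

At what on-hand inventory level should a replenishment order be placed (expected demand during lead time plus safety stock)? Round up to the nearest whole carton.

1,249 cartons

Daily demand d = 40,200 / 260 = 154.615 cartons/day
Demand during lead time = 154.615 × 3 = 463.85
Reorder point = 463.85 + 785 = 1,248.85 → round up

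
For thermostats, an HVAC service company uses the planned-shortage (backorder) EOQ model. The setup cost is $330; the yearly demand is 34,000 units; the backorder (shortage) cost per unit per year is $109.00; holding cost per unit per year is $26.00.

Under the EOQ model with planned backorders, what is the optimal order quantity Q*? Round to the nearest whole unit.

Basic EOQ = √(2·34,000·330/26) = 929.019
Backorder adjustment √((H+b)/b) = √((26+109)/109) = 1.1129
Q* = 929.019 × 1.1129 ≈ 1,033.90

1,034 units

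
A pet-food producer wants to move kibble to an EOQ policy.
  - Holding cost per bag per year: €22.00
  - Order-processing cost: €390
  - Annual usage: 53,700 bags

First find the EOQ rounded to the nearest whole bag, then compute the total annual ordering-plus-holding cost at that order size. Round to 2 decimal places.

EOQ = √(2DS/H) = √(2 × 53,700 × 390 / 22)
    = √(1,903,909.09) ≈ 1,379.82 → Q = 1,380 bags
Annual ordering cost = (D/Q)·S = (53,700/1,380) × 390 = €15,176.09
Annual holding cost  = (Q/2)·H = (1,380/2) × 22 = €15,180.00
Total = €15,176.09 + €15,180.00 = €30,356.09

€30,356.09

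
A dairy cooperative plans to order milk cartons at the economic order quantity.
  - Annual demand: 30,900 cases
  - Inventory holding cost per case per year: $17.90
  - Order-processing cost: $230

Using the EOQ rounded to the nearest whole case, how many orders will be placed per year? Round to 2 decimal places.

2DS/H = 2·30,900·230/17.9 = 794,078.21
EOQ = √794,078.21 ≈ 891.11 → Q = 891
N = D/Q = 30,900/891 ≈ 34.680 orders/yr

34.68 orders per year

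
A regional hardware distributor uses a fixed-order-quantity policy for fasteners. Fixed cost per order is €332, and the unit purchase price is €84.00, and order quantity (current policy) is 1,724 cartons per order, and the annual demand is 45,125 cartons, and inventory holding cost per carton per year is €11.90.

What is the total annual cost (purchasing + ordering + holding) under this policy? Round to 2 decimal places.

€3,809,447.77

Ordering: D/Q × S = 45,125/1,724 × €332 = €8,689.97
Holding:  Q/2 × H = 1,724/2 × €11.9 = €10,257.80
Purchase cost = D·C = 45,125 × 84 = €3,790,500.00
Total = €8,689.97 + €10,257.80 + €3,790,500.00 = €3,809,447.77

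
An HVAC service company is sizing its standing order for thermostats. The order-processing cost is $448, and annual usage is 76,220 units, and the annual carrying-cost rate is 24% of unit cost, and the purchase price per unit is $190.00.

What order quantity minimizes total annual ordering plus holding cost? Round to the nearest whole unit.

H = i·C = 0.24 × $190 = $45.6000 per unit-year
EOQ = √(2DS/H) = √(2 × 76,220 × 448 / 45.6)
    = √(1,497,656.14) ≈ 1,223.79

1,224 units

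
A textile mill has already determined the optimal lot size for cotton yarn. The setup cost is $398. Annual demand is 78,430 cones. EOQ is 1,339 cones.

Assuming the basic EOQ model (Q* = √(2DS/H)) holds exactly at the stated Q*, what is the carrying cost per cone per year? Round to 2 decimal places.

$34.82

From Q* = √(2DS/H) ⇒ Q*² = 2DS/H.
H = 2DS / Q² = 2 × 78,430 × 398 / 1,339² = 34.8204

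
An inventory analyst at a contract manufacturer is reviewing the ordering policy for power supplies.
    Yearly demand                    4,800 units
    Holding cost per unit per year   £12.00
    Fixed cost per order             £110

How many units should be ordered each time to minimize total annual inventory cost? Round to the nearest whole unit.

297 units

Q* = √(2·D·S / H) = √(2·4,800·110 / 12) = √88,000.0 ≈ 296.65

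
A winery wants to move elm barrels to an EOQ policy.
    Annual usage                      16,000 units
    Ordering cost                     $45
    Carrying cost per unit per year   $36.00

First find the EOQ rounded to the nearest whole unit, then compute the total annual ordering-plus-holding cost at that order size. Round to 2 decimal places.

$7,200.00

Optimal lot size Q* = (2 × 16,000 × $45 / $36)^½ ≈ 200.00 → Q = 200 units
Orders/yr = 16,000/200 = 80.000; ordering cost = 80.000 × $45 = $3,600.00
Average inventory = 200/2 = 100; holding cost = 100 × $36 = $3,600.00
Total = $3,600.00 + $3,600.00 = $7,200.00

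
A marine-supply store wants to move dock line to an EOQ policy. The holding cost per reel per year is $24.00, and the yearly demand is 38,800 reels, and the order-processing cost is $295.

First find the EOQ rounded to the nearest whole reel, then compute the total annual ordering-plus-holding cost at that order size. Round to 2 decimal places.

$23,439.46

Optimal lot size Q* = (2 × 38,800 × $295 / $24)^½ ≈ 976.64 → Q = 977 reels
Ordering: D/Q × S = 38,800/977 × $295 = $11,715.46
Holding:  Q/2 × H = 977/2 × $24 = $11,724.00
Total = $11,715.46 + $11,724.00 = $23,439.46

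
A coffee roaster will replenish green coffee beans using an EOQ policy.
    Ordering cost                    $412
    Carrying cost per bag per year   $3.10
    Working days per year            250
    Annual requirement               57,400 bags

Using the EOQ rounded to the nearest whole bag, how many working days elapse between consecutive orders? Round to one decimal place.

17.0 days

Optimal lot size Q* = (2 × 57,400 × $412 / $3.1)^½ ≈ 3,906.06 → Q = 3,906 bags
Cycle time = (working days × Q)/D = (250 × 3,906) / 57,400 = 17.012 days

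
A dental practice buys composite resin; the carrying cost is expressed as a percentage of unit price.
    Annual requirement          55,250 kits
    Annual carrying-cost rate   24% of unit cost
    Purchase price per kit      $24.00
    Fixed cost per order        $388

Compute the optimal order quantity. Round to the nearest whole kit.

Carrying cost H = $24 × 24% = $5.7600/kit/yr
Optimal lot size Q* = (2 × 55,250 × $388 / $5.76)^½ ≈ 2,728.26

2,728 kits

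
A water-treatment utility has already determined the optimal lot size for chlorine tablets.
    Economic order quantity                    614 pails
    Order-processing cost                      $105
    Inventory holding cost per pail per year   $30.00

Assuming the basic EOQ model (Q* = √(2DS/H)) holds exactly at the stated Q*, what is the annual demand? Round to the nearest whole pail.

53,857 pails per year

From Q* = √(2DS/H) ⇒ Q*² = 2DS/H.
D = Q²H / (2S) = 614² × 30 / (2 × 105) = 53,856.57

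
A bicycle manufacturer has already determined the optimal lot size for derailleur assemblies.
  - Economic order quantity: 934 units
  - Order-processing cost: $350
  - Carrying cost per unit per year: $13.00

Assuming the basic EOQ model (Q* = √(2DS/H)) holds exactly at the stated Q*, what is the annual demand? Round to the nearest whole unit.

From Q* = √(2DS/H) ⇒ Q*² = 2DS/H.
D = Q²H / (2S) = 934² × 13 / (2 × 350) = 16,200.90

16,201 units per year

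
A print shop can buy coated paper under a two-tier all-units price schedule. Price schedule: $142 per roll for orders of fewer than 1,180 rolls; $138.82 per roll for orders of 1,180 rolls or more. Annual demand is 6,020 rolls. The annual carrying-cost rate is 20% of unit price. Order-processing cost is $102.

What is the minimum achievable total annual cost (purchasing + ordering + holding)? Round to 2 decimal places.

$852,597.53

H₁ = 20%×$142 = $28.4000;  H₂ = 20%×$138.82 = $27.7640
EOQ₁ = √(2×6,020×102/28.4000) = 207.95  (< 1,180, feasible at tier 1)
EOQ₂ = √(2×6,020×102/27.7640) = 210.32  (< 1,180 → use Q = 1,180 at tier-2 price)
TC(tier 1 (EOQ₁), Q≈207.9) = $860,745.72
TC(tier 2, Q≈1,180.0) = $852,597.53
Minimum at tier 2: $852,597.53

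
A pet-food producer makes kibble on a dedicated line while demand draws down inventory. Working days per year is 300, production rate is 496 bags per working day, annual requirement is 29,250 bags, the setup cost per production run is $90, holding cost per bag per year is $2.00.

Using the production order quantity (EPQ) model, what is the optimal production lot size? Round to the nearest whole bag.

Daily demand d = 29,250/300 = 97.500; p = 496; 1 − d/p = 0.80343
EPQ = √(2DS / (H(1 − d/p)))
    = √(2 × 29,250 × 90 / (2 × 0.80343)) ≈ 1,810.13

1,810 bags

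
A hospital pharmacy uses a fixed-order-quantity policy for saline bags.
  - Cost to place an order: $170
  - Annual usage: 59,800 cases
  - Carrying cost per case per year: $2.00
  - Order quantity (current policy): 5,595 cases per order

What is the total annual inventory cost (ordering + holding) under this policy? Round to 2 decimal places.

Annual ordering cost = (D/Q)·S = (59,800/5,595) × 170 = $1,816.98
Annual holding cost  = (Q/2)·H = (5,595/2) × 2 = $5,595.00
Total = $1,816.98 + $5,595.00 = $7,411.98

$7,411.98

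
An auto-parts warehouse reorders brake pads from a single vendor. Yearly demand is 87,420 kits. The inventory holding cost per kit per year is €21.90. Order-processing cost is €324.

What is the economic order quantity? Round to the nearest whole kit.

Optimal lot size Q* = (2 × 87,420 × €324 / €21.9)^½ ≈ 1,608.31

1,608 kits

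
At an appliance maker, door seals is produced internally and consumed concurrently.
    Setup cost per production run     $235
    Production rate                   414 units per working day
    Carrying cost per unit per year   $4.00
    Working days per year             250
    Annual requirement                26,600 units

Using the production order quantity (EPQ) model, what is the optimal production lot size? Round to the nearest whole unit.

2,051 units

d = 26,600/250 = 106.4000 units/day;  effective holding cost H(1 − d/p) = 4·(1 − 106.4000/414) = 2.97198
Q* = √(2DS / H_eff) = √(2·26,600·235 / 2.97198) ≈ 2,051.01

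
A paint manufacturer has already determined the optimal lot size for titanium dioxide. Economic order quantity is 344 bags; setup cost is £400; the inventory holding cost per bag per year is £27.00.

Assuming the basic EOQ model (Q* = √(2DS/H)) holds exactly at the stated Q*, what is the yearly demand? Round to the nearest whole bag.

Since Q* = (2DS/H)^½, squaring gives Q*²·H = 2DS.
D = Q²H / (2S) = 344² × 27 / (2 × 400) = 3,993.84

3,994 bags per year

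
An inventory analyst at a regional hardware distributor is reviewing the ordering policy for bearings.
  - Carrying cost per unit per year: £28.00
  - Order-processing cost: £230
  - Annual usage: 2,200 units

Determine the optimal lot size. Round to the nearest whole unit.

190 units

2DS/H = 2·2,200·230/28 = 36,142.86
EOQ = √36,142.86 ≈ 190.11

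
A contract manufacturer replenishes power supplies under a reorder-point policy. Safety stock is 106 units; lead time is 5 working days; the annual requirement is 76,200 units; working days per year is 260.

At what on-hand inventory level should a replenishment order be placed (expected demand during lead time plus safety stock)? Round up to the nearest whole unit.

1,572 units

Daily demand d = 76,200 / 260 = 293.077 units/day
Demand during lead time = 293.077 × 5 = 1,465.38
Reorder point = 1,465.38 + 106 = 1,571.38 → round up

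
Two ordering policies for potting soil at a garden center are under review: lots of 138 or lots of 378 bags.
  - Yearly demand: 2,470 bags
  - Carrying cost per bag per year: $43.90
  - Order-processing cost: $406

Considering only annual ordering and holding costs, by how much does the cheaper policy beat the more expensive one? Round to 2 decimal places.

TC(Q) = (D/Q)S + (Q/2)H
TC(138) = (2,470/138)×406 + (138/2)×43.9 = $10,295.91
TC(378) = (2,470/378)×406 + (378/2)×43.9 = $10,950.06
Cheaper: Q = 138.  Difference = $654.15

$654.15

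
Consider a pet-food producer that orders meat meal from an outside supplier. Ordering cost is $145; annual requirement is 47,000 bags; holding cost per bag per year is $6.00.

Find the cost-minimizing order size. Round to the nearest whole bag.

1,507 bags

EOQ = √(2DS/H) = √(2 × 47,000 × 145 / 6)
    = √(2,271,666.67) ≈ 1,507.20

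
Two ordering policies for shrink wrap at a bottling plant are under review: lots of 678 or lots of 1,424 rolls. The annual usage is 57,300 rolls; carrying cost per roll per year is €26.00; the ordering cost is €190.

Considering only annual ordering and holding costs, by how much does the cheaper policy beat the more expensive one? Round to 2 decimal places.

Annual cost at Q: ordering D·S/Q plus holding Q·H/2.
TC(678) = (57,300/678)×190 + (678/2)×26 = €24,871.52
TC(1,424) = (57,300/1,424)×190 + (1,424/2)×26 = €26,157.37
Cheaper: Q = 678.  Difference = €1,285.84

€1,285.84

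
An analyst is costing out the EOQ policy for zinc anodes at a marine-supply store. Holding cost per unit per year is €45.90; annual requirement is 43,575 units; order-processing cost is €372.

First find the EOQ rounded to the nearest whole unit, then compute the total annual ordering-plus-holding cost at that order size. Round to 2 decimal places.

€38,575.50

2DS/H = 2·43,575·372/45.9 = 706,313.73
EOQ = √706,313.73 ≈ 840.42 → Q = 840 units
Annual ordering cost = (D/Q)·S = (43,575/840) × 372 = €19,297.50
Annual holding cost  = (Q/2)·H = (840/2) × 45.9 = €19,278.00
Total = €19,297.50 + €19,278.00 = €38,575.50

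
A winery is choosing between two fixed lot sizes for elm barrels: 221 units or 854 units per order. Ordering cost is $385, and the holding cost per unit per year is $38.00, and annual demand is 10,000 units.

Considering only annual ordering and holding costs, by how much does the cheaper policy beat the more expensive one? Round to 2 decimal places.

TC(Q) = (D/Q)S + (Q/2)H
TC(221) = (10,000/221)×385 + (221/2)×38 = $21,619.81
TC(854) = (10,000/854)×385 + (854/2)×38 = $20,734.20
|ΔTC| = |$21,619.81 − $20,734.20| = $885.62

$885.62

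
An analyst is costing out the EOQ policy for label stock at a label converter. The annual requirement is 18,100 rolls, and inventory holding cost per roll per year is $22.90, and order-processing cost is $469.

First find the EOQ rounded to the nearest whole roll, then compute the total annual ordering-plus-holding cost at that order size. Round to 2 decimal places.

2DS/H = 2·18,100·469/22.9 = 741,388.65
EOQ = √741,388.65 ≈ 861.04 → Q = 861 rolls
Ordering: D/Q × S = 18,100/861 × $469 = $9,859.35
Holding:  Q/2 × H = 861/2 × $22.9 = $9,858.45
Total = $9,859.35 + $9,858.45 = $19,717.80

$19,717.80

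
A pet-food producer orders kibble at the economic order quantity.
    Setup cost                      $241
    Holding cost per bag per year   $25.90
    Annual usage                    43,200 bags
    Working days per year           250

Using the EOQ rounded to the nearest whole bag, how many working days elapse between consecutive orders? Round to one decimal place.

5.2 days

Q* = √(2·D·S / H) = √(2·43,200·241 / 25.9) = √803,953.7 ≈ 896.63 → Q = 897 bags
T = Q/D × 250 days = 897/43,200 × 250 = 5.191 days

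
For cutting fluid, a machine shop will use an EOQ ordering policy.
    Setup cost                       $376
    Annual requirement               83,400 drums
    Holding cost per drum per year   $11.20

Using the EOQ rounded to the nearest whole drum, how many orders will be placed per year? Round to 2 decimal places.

2DS/H = 2·83,400·376/11.2 = 5,599,714.29
EOQ = √5,599,714.29 ≈ 2,366.37 → Q = 2,366
N = D/Q = 83,400/2,366 ≈ 35.249 orders/yr

35.25 orders per year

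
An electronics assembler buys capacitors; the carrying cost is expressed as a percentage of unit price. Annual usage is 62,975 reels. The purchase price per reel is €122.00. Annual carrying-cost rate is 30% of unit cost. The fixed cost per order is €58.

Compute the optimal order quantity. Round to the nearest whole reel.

447 reels

H = i·C = 0.3 × €122 = €36.6000 per reel-year
Q* = √(2·D·S / H) = √(2·62,975·58 / 36.6) = √199,592.9 ≈ 446.76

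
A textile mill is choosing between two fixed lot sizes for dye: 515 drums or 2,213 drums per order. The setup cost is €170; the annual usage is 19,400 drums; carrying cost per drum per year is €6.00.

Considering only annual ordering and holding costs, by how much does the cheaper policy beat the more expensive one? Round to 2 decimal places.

For each Q, cost = (D/Q)·S + (Q/2)·H.
TC(515) = (19,400/515)×170 + (515/2)×6 = €7,948.88
TC(2,213) = (19,400/2,213)×170 + (2,213/2)×6 = €8,129.28
Cheaper: Q = 515.  Difference = €180.40

€180.40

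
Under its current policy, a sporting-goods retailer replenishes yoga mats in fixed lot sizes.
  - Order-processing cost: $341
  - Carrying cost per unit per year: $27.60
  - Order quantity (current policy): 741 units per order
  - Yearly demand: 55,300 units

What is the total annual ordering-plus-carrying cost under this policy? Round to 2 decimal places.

$35,674.25

Orders/yr = 55,300/741 = 74.629; ordering cost = 74.629 × $341 = $25,448.45
Average inventory = 741/2 = 370.5; holding cost = 370.5 × $27.6 = $10,225.80
Total = $25,448.45 + $10,225.80 = $35,674.25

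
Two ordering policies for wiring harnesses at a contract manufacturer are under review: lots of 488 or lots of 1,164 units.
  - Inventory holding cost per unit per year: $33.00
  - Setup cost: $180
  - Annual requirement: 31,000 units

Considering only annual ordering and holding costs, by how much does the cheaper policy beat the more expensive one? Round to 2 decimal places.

$4,513.39

TC(Q) = (D/Q)S + (Q/2)H
TC(488) = (31,000/488)×180 + (488/2)×33 = $19,486.43
TC(1,164) = (31,000/1,164)×180 + (1,164/2)×33 = $23,999.81
|ΔTC| = |$19,486.43 − $23,999.81| = $4,513.39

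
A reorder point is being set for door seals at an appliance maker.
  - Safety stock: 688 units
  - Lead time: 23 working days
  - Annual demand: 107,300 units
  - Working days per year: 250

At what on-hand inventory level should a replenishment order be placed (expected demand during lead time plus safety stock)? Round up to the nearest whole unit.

10,560 units

Daily demand d = 107,300 / 250 = 429.200 units/day
Demand during lead time = 429.200 × 23 = 9,871.60
Reorder point = 9,871.60 + 688 = 10,559.60 → round up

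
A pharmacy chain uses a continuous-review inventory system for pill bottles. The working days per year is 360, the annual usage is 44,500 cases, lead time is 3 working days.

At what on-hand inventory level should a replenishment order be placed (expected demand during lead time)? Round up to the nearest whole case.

371 cases

Daily demand d = 44,500 / 360 = 123.611 cases/day
Demand during lead time = 123.611 × 3 = 370.83
Reorder point = 370.83 → round up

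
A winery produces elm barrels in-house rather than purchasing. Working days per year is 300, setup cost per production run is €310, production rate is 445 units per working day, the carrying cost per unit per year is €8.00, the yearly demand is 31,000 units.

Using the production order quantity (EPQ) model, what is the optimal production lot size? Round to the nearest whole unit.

Daily demand d = 31,000/300 = 103.333; p = 445; 1 − d/p = 0.76779
EPQ = √(2DS / (H(1 − d/p)))
    = √(2 × 31,000 × 310 / (8 × 0.76779)) ≈ 1,768.93

1,769 units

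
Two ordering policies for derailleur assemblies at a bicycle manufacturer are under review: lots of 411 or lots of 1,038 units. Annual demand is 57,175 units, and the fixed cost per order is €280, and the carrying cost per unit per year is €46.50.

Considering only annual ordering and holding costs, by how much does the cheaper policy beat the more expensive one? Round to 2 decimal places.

€8,950.66

TC(Q) = (D/Q)S + (Q/2)H
TC(411) = (57,175/411)×280 + (411/2)×46.5 = €48,507.09
TC(1,038) = (57,175/1,038)×280 + (1,038/2)×46.5 = €39,556.43
Lots of 1,038 are cheaper by €8,950.66.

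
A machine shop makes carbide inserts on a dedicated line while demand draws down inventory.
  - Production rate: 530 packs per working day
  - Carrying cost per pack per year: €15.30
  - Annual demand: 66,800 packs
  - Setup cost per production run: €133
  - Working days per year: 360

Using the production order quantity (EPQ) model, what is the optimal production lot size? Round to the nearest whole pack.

d = 66,800/360 = 185.5556 packs/day;  effective holding cost H(1 − d/p) = 15.3·(1 − 185.5556/530) = 9.94340
Q* = √(2DS / H_eff) = √(2·66,800·133 / 9.94340) ≈ 1,336.79

1,337 packs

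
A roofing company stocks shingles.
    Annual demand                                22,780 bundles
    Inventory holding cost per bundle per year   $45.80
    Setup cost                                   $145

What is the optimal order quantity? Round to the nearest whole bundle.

Q* = √(2·D·S / H) = √(2·22,780·145 / 45.8) = √144,240.2 ≈ 379.79

380 bundles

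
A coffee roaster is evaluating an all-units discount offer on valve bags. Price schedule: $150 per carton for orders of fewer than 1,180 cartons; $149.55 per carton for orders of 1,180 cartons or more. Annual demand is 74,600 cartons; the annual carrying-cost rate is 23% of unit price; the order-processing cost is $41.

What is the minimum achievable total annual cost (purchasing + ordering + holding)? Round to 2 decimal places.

$11,179,315.97

H₁ = 23%×$150 = $34.5000;  H₂ = 23%×$149.55 = $34.3965
EOQ₁ = √(2×74,600×41/34.5000) = 421.08  (< 1,180, feasible at tier 1)
EOQ₂ = √(2×74,600×41/34.3965) = 421.72  (< 1,180 → use Q = 1,180 at tier-2 price)
TC(tier 1 (EOQ₁), Q≈421.1) = $11,204,527.33
TC(tier 2, Q≈1,180.0) = $11,179,315.97
Minimum at tier 2: $11,179,315.97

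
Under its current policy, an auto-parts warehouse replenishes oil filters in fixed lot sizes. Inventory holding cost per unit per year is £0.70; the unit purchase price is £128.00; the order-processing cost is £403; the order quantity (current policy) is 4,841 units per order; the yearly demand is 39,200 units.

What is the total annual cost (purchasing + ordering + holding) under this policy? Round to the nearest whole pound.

£5,022,558

Orders/yr = 39,200/4,841 = 8.098; ordering cost = 8.098 × £403 = £3,263.29
Average inventory = 4,841/2 = 2420.5; holding cost = 2420.5 × £0.7 = £1,694.35
Purchase cost = D·C = 39,200 × 128 = £5,017,600.00
Total = £3,263.29 + £1,694.35 + £5,017,600.00 = £5,022,557.64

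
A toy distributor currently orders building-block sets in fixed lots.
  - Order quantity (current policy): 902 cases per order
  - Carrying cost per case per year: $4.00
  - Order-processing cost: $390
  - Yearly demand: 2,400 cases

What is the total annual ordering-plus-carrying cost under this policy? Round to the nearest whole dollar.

Orders/yr = 2,400/902 = 2.661; ordering cost = 2.661 × $390 = $1,037.69
Average inventory = 902/2 = 451; holding cost = 451 × $4 = $1,804.00
Total = $1,037.69 + $1,804.00 = $2,841.69

$2,842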